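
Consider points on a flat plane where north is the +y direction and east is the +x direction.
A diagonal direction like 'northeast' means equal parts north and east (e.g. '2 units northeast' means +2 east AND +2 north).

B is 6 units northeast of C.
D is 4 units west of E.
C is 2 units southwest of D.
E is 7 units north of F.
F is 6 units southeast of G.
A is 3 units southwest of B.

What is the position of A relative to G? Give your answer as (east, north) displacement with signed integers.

Place G at the origin (east=0, north=0).
  F is 6 units southeast of G: delta (east=+6, north=-6); F at (east=6, north=-6).
  E is 7 units north of F: delta (east=+0, north=+7); E at (east=6, north=1).
  D is 4 units west of E: delta (east=-4, north=+0); D at (east=2, north=1).
  C is 2 units southwest of D: delta (east=-2, north=-2); C at (east=0, north=-1).
  B is 6 units northeast of C: delta (east=+6, north=+6); B at (east=6, north=5).
  A is 3 units southwest of B: delta (east=-3, north=-3); A at (east=3, north=2).
Therefore A relative to G: (east=3, north=2).

Answer: A is at (east=3, north=2) relative to G.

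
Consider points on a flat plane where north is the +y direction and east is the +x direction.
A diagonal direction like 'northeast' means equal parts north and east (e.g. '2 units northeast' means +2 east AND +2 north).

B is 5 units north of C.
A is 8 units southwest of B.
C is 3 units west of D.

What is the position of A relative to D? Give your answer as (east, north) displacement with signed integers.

Place D at the origin (east=0, north=0).
  C is 3 units west of D: delta (east=-3, north=+0); C at (east=-3, north=0).
  B is 5 units north of C: delta (east=+0, north=+5); B at (east=-3, north=5).
  A is 8 units southwest of B: delta (east=-8, north=-8); A at (east=-11, north=-3).
Therefore A relative to D: (east=-11, north=-3).

Answer: A is at (east=-11, north=-3) relative to D.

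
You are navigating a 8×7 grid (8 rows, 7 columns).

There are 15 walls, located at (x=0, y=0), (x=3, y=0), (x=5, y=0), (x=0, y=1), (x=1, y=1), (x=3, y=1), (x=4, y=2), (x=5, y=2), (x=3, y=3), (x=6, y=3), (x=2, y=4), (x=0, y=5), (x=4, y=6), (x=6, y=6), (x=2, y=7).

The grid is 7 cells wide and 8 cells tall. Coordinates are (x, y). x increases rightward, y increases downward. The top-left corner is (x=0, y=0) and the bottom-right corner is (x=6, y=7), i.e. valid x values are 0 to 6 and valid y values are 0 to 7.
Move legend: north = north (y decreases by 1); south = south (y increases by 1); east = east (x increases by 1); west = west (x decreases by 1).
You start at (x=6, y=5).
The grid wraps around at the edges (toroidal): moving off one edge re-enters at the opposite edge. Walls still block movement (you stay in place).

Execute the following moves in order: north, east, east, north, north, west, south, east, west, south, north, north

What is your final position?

Start: (x=6, y=5)
  north (north): (x=6, y=5) -> (x=6, y=4)
  east (east): (x=6, y=4) -> (x=0, y=4)
  east (east): (x=0, y=4) -> (x=1, y=4)
  north (north): (x=1, y=4) -> (x=1, y=3)
  north (north): (x=1, y=3) -> (x=1, y=2)
  west (west): (x=1, y=2) -> (x=0, y=2)
  south (south): (x=0, y=2) -> (x=0, y=3)
  east (east): (x=0, y=3) -> (x=1, y=3)
  west (west): (x=1, y=3) -> (x=0, y=3)
  south (south): (x=0, y=3) -> (x=0, y=4)
  north (north): (x=0, y=4) -> (x=0, y=3)
  north (north): (x=0, y=3) -> (x=0, y=2)
Final: (x=0, y=2)

Answer: Final position: (x=0, y=2)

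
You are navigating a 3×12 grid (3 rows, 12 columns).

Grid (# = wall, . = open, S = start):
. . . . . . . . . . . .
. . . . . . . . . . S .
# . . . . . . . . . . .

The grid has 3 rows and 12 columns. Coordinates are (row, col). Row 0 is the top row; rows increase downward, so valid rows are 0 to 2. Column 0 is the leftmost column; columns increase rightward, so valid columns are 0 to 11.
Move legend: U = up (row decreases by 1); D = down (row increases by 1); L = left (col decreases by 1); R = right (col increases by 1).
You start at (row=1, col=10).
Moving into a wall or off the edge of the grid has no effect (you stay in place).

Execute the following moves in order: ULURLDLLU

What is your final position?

Start: (row=1, col=10)
  U (up): (row=1, col=10) -> (row=0, col=10)
  L (left): (row=0, col=10) -> (row=0, col=9)
  U (up): blocked, stay at (row=0, col=9)
  R (right): (row=0, col=9) -> (row=0, col=10)
  L (left): (row=0, col=10) -> (row=0, col=9)
  D (down): (row=0, col=9) -> (row=1, col=9)
  L (left): (row=1, col=9) -> (row=1, col=8)
  L (left): (row=1, col=8) -> (row=1, col=7)
  U (up): (row=1, col=7) -> (row=0, col=7)
Final: (row=0, col=7)

Answer: Final position: (row=0, col=7)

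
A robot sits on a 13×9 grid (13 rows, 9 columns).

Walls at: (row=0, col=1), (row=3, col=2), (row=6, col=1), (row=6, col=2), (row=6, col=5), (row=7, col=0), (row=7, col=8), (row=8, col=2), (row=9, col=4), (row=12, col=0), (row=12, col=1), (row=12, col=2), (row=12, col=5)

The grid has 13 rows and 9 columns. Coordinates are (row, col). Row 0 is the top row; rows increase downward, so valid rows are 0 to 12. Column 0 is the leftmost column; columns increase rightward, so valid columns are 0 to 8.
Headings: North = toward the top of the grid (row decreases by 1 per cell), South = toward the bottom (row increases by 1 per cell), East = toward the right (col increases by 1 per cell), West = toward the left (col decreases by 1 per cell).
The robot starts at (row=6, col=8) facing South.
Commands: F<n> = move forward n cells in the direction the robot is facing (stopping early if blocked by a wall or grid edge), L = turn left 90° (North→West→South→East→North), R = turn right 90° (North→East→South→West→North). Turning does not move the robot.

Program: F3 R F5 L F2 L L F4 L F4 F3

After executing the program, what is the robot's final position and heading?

Start: (row=6, col=8), facing South
  F3: move forward 0/3 (blocked), now at (row=6, col=8)
  R: turn right, now facing West
  F5: move forward 2/5 (blocked), now at (row=6, col=6)
  L: turn left, now facing South
  F2: move forward 2, now at (row=8, col=6)
  L: turn left, now facing East
  L: turn left, now facing North
  F4: move forward 4, now at (row=4, col=6)
  L: turn left, now facing West
  F4: move forward 4, now at (row=4, col=2)
  F3: move forward 2/3 (blocked), now at (row=4, col=0)
Final: (row=4, col=0), facing West

Answer: Final position: (row=4, col=0), facing West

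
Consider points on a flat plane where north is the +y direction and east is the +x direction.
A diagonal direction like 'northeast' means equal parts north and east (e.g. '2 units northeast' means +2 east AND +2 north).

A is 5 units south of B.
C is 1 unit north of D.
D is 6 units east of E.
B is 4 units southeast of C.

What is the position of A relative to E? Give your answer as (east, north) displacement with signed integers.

Place E at the origin (east=0, north=0).
  D is 6 units east of E: delta (east=+6, north=+0); D at (east=6, north=0).
  C is 1 unit north of D: delta (east=+0, north=+1); C at (east=6, north=1).
  B is 4 units southeast of C: delta (east=+4, north=-4); B at (east=10, north=-3).
  A is 5 units south of B: delta (east=+0, north=-5); A at (east=10, north=-8).
Therefore A relative to E: (east=10, north=-8).

Answer: A is at (east=10, north=-8) relative to E.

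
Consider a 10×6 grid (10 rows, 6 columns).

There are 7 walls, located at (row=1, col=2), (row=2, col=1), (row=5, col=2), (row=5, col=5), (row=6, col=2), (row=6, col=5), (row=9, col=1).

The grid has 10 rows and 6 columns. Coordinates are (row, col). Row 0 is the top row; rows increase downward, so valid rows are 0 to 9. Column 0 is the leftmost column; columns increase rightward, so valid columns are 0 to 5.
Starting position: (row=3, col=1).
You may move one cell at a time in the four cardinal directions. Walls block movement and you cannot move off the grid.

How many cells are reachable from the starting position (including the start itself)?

BFS flood-fill from (row=3, col=1):
  Distance 0: (row=3, col=1)
  Distance 1: (row=3, col=0), (row=3, col=2), (row=4, col=1)
  Distance 2: (row=2, col=0), (row=2, col=2), (row=3, col=3), (row=4, col=0), (row=4, col=2), (row=5, col=1)
  Distance 3: (row=1, col=0), (row=2, col=3), (row=3, col=4), (row=4, col=3), (row=5, col=0), (row=6, col=1)
  Distance 4: (row=0, col=0), (row=1, col=1), (row=1, col=3), (row=2, col=4), (row=3, col=5), (row=4, col=4), (row=5, col=3), (row=6, col=0), (row=7, col=1)
  Distance 5: (row=0, col=1), (row=0, col=3), (row=1, col=4), (row=2, col=5), (row=4, col=5), (row=5, col=4), (row=6, col=3), (row=7, col=0), (row=7, col=2), (row=8, col=1)
  Distance 6: (row=0, col=2), (row=0, col=4), (row=1, col=5), (row=6, col=4), (row=7, col=3), (row=8, col=0), (row=8, col=2)
  Distance 7: (row=0, col=5), (row=7, col=4), (row=8, col=3), (row=9, col=0), (row=9, col=2)
  Distance 8: (row=7, col=5), (row=8, col=4), (row=9, col=3)
  Distance 9: (row=8, col=5), (row=9, col=4)
  Distance 10: (row=9, col=5)
Total reachable: 53 (grid has 53 open cells total)

Answer: Reachable cells: 53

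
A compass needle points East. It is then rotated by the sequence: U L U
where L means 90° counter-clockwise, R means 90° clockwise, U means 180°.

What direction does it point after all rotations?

Start: East
  U (U-turn (180°)) -> West
  L (left (90° counter-clockwise)) -> South
  U (U-turn (180°)) -> North
Final: North

Answer: Final heading: North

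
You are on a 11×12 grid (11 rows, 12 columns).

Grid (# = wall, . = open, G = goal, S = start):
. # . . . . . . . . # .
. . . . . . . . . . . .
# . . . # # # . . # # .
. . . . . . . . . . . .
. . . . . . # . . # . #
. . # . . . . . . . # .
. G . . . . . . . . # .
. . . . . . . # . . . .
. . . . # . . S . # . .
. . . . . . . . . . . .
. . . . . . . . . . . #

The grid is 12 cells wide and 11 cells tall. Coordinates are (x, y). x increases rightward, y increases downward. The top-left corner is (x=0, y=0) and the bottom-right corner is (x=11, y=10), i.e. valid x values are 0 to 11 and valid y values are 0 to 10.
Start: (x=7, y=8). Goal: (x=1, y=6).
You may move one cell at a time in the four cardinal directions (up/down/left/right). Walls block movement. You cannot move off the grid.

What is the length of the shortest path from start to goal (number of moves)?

Answer: Shortest path length: 8

Derivation:
BFS from (x=7, y=8) until reaching (x=1, y=6):
  Distance 0: (x=7, y=8)
  Distance 1: (x=6, y=8), (x=8, y=8), (x=7, y=9)
  Distance 2: (x=6, y=7), (x=8, y=7), (x=5, y=8), (x=6, y=9), (x=8, y=9), (x=7, y=10)
  Distance 3: (x=6, y=6), (x=8, y=6), (x=5, y=7), (x=9, y=7), (x=5, y=9), (x=9, y=9), (x=6, y=10), (x=8, y=10)
  Distance 4: (x=6, y=5), (x=8, y=5), (x=5, y=6), (x=7, y=6), (x=9, y=6), (x=4, y=7), (x=10, y=7), (x=4, y=9), (x=10, y=9), (x=5, y=10), (x=9, y=10)
  Distance 5: (x=8, y=4), (x=5, y=5), (x=7, y=5), (x=9, y=5), (x=4, y=6), (x=3, y=7), (x=11, y=7), (x=10, y=8), (x=3, y=9), (x=11, y=9), (x=4, y=10), (x=10, y=10)
  Distance 6: (x=8, y=3), (x=5, y=4), (x=7, y=4), (x=4, y=5), (x=3, y=6), (x=11, y=6), (x=2, y=7), (x=3, y=8), (x=11, y=8), (x=2, y=9), (x=3, y=10)
  Distance 7: (x=8, y=2), (x=5, y=3), (x=7, y=3), (x=9, y=3), (x=4, y=4), (x=3, y=5), (x=11, y=5), (x=2, y=6), (x=1, y=7), (x=2, y=8), (x=1, y=9), (x=2, y=10)
  Distance 8: (x=8, y=1), (x=7, y=2), (x=4, y=3), (x=6, y=3), (x=10, y=3), (x=3, y=4), (x=1, y=6), (x=0, y=7), (x=1, y=8), (x=0, y=9), (x=1, y=10)  <- goal reached here
One shortest path (8 moves): (x=7, y=8) -> (x=6, y=8) -> (x=5, y=8) -> (x=5, y=7) -> (x=4, y=7) -> (x=3, y=7) -> (x=2, y=7) -> (x=1, y=7) -> (x=1, y=6)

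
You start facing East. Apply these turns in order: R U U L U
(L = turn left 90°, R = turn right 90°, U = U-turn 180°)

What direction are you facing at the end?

Start: East
  R (right (90° clockwise)) -> South
  U (U-turn (180°)) -> North
  U (U-turn (180°)) -> South
  L (left (90° counter-clockwise)) -> East
  U (U-turn (180°)) -> West
Final: West

Answer: Final heading: West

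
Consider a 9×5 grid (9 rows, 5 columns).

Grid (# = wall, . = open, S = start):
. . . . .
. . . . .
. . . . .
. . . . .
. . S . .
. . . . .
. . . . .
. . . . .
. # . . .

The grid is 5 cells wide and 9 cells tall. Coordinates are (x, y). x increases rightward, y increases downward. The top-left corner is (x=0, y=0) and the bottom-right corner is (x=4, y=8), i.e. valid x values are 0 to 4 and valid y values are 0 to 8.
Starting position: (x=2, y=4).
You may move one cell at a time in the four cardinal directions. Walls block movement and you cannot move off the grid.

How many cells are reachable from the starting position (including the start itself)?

Answer: Reachable cells: 44

Derivation:
BFS flood-fill from (x=2, y=4):
  Distance 0: (x=2, y=4)
  Distance 1: (x=2, y=3), (x=1, y=4), (x=3, y=4), (x=2, y=5)
  Distance 2: (x=2, y=2), (x=1, y=3), (x=3, y=3), (x=0, y=4), (x=4, y=4), (x=1, y=5), (x=3, y=5), (x=2, y=6)
  Distance 3: (x=2, y=1), (x=1, y=2), (x=3, y=2), (x=0, y=3), (x=4, y=3), (x=0, y=5), (x=4, y=5), (x=1, y=6), (x=3, y=6), (x=2, y=7)
  Distance 4: (x=2, y=0), (x=1, y=1), (x=3, y=1), (x=0, y=2), (x=4, y=2), (x=0, y=6), (x=4, y=6), (x=1, y=7), (x=3, y=7), (x=2, y=8)
  Distance 5: (x=1, y=0), (x=3, y=0), (x=0, y=1), (x=4, y=1), (x=0, y=7), (x=4, y=7), (x=3, y=8)
  Distance 6: (x=0, y=0), (x=4, y=0), (x=0, y=8), (x=4, y=8)
Total reachable: 44 (grid has 44 open cells total)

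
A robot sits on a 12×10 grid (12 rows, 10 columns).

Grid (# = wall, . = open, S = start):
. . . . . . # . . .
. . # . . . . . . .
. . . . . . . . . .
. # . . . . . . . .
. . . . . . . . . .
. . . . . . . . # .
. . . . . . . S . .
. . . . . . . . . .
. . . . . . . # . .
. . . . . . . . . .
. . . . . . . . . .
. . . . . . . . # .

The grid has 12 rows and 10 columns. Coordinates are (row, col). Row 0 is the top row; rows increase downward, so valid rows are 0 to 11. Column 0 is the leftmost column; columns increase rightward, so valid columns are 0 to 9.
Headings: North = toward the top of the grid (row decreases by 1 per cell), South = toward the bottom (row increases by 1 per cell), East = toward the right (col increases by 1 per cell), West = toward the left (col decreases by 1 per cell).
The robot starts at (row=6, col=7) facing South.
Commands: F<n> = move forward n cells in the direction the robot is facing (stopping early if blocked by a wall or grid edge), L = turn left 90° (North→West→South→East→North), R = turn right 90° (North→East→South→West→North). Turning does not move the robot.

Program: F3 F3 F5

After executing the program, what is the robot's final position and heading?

Start: (row=6, col=7), facing South
  F3: move forward 1/3 (blocked), now at (row=7, col=7)
  F3: move forward 0/3 (blocked), now at (row=7, col=7)
  F5: move forward 0/5 (blocked), now at (row=7, col=7)
Final: (row=7, col=7), facing South

Answer: Final position: (row=7, col=7), facing South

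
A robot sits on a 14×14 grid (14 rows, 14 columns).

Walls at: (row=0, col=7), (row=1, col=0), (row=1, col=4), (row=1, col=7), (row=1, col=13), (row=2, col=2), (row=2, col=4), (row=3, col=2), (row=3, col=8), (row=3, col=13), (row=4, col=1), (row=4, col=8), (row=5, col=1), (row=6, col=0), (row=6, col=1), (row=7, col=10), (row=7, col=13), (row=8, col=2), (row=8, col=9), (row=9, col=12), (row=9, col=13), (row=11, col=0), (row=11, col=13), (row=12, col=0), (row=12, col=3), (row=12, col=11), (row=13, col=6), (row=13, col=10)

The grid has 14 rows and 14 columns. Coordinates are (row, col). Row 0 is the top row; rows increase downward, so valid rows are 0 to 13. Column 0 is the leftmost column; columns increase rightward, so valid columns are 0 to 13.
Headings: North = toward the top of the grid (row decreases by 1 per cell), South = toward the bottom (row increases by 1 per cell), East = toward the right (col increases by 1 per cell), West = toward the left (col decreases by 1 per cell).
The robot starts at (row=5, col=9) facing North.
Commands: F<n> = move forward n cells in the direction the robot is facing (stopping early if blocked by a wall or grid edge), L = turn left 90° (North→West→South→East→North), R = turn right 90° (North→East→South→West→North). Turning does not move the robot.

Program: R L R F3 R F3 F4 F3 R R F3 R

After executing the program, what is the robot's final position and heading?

Start: (row=5, col=9), facing North
  R: turn right, now facing East
  L: turn left, now facing North
  R: turn right, now facing East
  F3: move forward 3, now at (row=5, col=12)
  R: turn right, now facing South
  F3: move forward 3, now at (row=8, col=12)
  F4: move forward 0/4 (blocked), now at (row=8, col=12)
  F3: move forward 0/3 (blocked), now at (row=8, col=12)
  R: turn right, now facing West
  R: turn right, now facing North
  F3: move forward 3, now at (row=5, col=12)
  R: turn right, now facing East
Final: (row=5, col=12), facing East

Answer: Final position: (row=5, col=12), facing East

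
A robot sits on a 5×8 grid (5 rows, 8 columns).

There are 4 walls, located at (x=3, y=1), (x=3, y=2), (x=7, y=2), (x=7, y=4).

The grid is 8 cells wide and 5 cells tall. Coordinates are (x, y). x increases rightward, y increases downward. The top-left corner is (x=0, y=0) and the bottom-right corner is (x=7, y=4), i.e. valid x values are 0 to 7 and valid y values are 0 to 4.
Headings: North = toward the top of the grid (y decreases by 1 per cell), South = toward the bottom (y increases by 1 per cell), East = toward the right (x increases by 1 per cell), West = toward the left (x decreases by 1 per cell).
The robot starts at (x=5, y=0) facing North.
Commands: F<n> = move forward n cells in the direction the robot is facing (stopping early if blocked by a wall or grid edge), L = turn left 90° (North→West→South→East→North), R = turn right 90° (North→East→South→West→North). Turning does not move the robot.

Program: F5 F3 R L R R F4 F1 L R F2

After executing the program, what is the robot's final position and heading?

Start: (x=5, y=0), facing North
  F5: move forward 0/5 (blocked), now at (x=5, y=0)
  F3: move forward 0/3 (blocked), now at (x=5, y=0)
  R: turn right, now facing East
  L: turn left, now facing North
  R: turn right, now facing East
  R: turn right, now facing South
  F4: move forward 4, now at (x=5, y=4)
  F1: move forward 0/1 (blocked), now at (x=5, y=4)
  L: turn left, now facing East
  R: turn right, now facing South
  F2: move forward 0/2 (blocked), now at (x=5, y=4)
Final: (x=5, y=4), facing South

Answer: Final position: (x=5, y=4), facing South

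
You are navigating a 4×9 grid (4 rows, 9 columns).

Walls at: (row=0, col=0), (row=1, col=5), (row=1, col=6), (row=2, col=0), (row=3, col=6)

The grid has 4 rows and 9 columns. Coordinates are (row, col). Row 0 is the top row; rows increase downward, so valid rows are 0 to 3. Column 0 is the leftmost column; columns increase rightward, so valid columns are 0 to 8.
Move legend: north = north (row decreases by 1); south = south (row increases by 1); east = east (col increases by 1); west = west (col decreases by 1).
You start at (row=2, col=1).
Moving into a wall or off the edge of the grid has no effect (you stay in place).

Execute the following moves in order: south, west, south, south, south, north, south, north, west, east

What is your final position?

Answer: Final position: (row=3, col=1)

Derivation:
Start: (row=2, col=1)
  south (south): (row=2, col=1) -> (row=3, col=1)
  west (west): (row=3, col=1) -> (row=3, col=0)
  [×3]south (south): blocked, stay at (row=3, col=0)
  north (north): blocked, stay at (row=3, col=0)
  south (south): blocked, stay at (row=3, col=0)
  north (north): blocked, stay at (row=3, col=0)
  west (west): blocked, stay at (row=3, col=0)
  east (east): (row=3, col=0) -> (row=3, col=1)
Final: (row=3, col=1)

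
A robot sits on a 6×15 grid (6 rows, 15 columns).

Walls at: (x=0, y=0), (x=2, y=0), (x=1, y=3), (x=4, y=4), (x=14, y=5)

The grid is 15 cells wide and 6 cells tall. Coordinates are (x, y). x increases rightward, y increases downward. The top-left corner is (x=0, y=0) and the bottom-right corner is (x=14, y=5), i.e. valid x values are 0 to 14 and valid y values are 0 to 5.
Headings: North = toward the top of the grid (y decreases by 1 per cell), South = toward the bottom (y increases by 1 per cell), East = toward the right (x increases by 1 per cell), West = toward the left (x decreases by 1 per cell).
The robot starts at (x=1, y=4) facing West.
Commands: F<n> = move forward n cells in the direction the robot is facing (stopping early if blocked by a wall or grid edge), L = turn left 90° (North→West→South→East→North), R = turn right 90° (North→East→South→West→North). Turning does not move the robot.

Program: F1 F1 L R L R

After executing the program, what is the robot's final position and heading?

Answer: Final position: (x=0, y=4), facing West

Derivation:
Start: (x=1, y=4), facing West
  F1: move forward 1, now at (x=0, y=4)
  F1: move forward 0/1 (blocked), now at (x=0, y=4)
  L: turn left, now facing South
  R: turn right, now facing West
  L: turn left, now facing South
  R: turn right, now facing West
Final: (x=0, y=4), facing West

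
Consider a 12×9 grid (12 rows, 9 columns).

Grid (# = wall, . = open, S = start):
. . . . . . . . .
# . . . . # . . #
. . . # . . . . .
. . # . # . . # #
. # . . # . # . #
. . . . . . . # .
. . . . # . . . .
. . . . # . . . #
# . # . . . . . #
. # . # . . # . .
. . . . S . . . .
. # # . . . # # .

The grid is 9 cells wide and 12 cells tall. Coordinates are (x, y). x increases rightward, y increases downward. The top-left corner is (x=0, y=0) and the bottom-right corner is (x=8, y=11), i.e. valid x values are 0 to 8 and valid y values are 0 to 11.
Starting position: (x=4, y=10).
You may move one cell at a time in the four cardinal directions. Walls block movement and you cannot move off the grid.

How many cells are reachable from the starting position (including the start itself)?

Answer: Reachable cells: 81

Derivation:
BFS flood-fill from (x=4, y=10):
  Distance 0: (x=4, y=10)
  Distance 1: (x=4, y=9), (x=3, y=10), (x=5, y=10), (x=4, y=11)
  Distance 2: (x=4, y=8), (x=5, y=9), (x=2, y=10), (x=6, y=10), (x=3, y=11), (x=5, y=11)
  Distance 3: (x=3, y=8), (x=5, y=8), (x=2, y=9), (x=1, y=10), (x=7, y=10)
  Distance 4: (x=3, y=7), (x=5, y=7), (x=6, y=8), (x=7, y=9), (x=0, y=10), (x=8, y=10)
  Distance 5: (x=3, y=6), (x=5, y=6), (x=2, y=7), (x=6, y=7), (x=7, y=8), (x=0, y=9), (x=8, y=9), (x=0, y=11), (x=8, y=11)
  Distance 6: (x=3, y=5), (x=5, y=5), (x=2, y=6), (x=6, y=6), (x=1, y=7), (x=7, y=7)
  Distance 7: (x=3, y=4), (x=5, y=4), (x=2, y=5), (x=4, y=5), (x=6, y=5), (x=1, y=6), (x=7, y=6), (x=0, y=7), (x=1, y=8)
  Distance 8: (x=3, y=3), (x=5, y=3), (x=2, y=4), (x=1, y=5), (x=0, y=6), (x=8, y=6)
  Distance 9: (x=5, y=2), (x=6, y=3), (x=0, y=5), (x=8, y=5)
  Distance 10: (x=4, y=2), (x=6, y=2), (x=0, y=4)
  Distance 11: (x=4, y=1), (x=6, y=1), (x=7, y=2), (x=0, y=3)
  Distance 12: (x=4, y=0), (x=6, y=0), (x=3, y=1), (x=7, y=1), (x=0, y=2), (x=8, y=2), (x=1, y=3)
  Distance 13: (x=3, y=0), (x=5, y=0), (x=7, y=0), (x=2, y=1), (x=1, y=2)
  Distance 14: (x=2, y=0), (x=8, y=0), (x=1, y=1), (x=2, y=2)
  Distance 15: (x=1, y=0)
  Distance 16: (x=0, y=0)
Total reachable: 81 (grid has 82 open cells total)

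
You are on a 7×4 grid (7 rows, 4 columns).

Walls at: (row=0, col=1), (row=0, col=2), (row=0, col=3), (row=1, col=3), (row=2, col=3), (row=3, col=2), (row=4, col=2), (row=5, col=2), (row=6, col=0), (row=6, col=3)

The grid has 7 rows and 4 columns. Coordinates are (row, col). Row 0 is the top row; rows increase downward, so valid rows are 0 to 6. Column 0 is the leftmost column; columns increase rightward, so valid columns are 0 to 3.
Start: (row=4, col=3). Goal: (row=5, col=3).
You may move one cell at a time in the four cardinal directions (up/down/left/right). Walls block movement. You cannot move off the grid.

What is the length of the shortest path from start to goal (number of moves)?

BFS from (row=4, col=3) until reaching (row=5, col=3):
  Distance 0: (row=4, col=3)
  Distance 1: (row=3, col=3), (row=5, col=3)  <- goal reached here
One shortest path (1 moves): (row=4, col=3) -> (row=5, col=3)

Answer: Shortest path length: 1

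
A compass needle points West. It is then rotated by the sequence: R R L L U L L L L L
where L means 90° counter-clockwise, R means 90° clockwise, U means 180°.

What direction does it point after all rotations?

Start: West
  R (right (90° clockwise)) -> North
  R (right (90° clockwise)) -> East
  L (left (90° counter-clockwise)) -> North
  L (left (90° counter-clockwise)) -> West
  U (U-turn (180°)) -> East
  L (left (90° counter-clockwise)) -> North
  L (left (90° counter-clockwise)) -> West
  L (left (90° counter-clockwise)) -> South
  L (left (90° counter-clockwise)) -> East
  L (left (90° counter-clockwise)) -> North
Final: North

Answer: Final heading: North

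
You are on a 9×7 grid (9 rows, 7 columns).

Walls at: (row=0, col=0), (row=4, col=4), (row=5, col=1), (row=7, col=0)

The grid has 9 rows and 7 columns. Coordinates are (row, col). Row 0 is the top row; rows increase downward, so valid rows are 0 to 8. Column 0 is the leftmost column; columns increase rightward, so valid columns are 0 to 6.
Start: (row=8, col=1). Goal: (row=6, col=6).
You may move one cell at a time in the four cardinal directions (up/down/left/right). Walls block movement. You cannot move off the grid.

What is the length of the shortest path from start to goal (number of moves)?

BFS from (row=8, col=1) until reaching (row=6, col=6):
  Distance 0: (row=8, col=1)
  Distance 1: (row=7, col=1), (row=8, col=0), (row=8, col=2)
  Distance 2: (row=6, col=1), (row=7, col=2), (row=8, col=3)
  Distance 3: (row=6, col=0), (row=6, col=2), (row=7, col=3), (row=8, col=4)
  Distance 4: (row=5, col=0), (row=5, col=2), (row=6, col=3), (row=7, col=4), (row=8, col=5)
  Distance 5: (row=4, col=0), (row=4, col=2), (row=5, col=3), (row=6, col=4), (row=7, col=5), (row=8, col=6)
  Distance 6: (row=3, col=0), (row=3, col=2), (row=4, col=1), (row=4, col=3), (row=5, col=4), (row=6, col=5), (row=7, col=6)
  Distance 7: (row=2, col=0), (row=2, col=2), (row=3, col=1), (row=3, col=3), (row=5, col=5), (row=6, col=6)  <- goal reached here
One shortest path (7 moves): (row=8, col=1) -> (row=8, col=2) -> (row=8, col=3) -> (row=8, col=4) -> (row=8, col=5) -> (row=8, col=6) -> (row=7, col=6) -> (row=6, col=6)

Answer: Shortest path length: 7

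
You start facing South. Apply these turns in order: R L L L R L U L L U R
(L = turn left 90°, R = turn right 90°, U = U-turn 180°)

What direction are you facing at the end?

Answer: Final heading: West

Derivation:
Start: South
  R (right (90° clockwise)) -> West
  L (left (90° counter-clockwise)) -> South
  L (left (90° counter-clockwise)) -> East
  L (left (90° counter-clockwise)) -> North
  R (right (90° clockwise)) -> East
  L (left (90° counter-clockwise)) -> North
  U (U-turn (180°)) -> South
  L (left (90° counter-clockwise)) -> East
  L (left (90° counter-clockwise)) -> North
  U (U-turn (180°)) -> South
  R (right (90° clockwise)) -> West
Final: West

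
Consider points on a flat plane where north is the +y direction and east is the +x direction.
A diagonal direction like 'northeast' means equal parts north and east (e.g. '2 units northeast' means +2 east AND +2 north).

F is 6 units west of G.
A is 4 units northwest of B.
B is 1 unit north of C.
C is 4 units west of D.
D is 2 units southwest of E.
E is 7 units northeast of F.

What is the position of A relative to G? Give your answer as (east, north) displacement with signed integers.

Place G at the origin (east=0, north=0).
  F is 6 units west of G: delta (east=-6, north=+0); F at (east=-6, north=0).
  E is 7 units northeast of F: delta (east=+7, north=+7); E at (east=1, north=7).
  D is 2 units southwest of E: delta (east=-2, north=-2); D at (east=-1, north=5).
  C is 4 units west of D: delta (east=-4, north=+0); C at (east=-5, north=5).
  B is 1 unit north of C: delta (east=+0, north=+1); B at (east=-5, north=6).
  A is 4 units northwest of B: delta (east=-4, north=+4); A at (east=-9, north=10).
Therefore A relative to G: (east=-9, north=10).

Answer: A is at (east=-9, north=10) relative to G.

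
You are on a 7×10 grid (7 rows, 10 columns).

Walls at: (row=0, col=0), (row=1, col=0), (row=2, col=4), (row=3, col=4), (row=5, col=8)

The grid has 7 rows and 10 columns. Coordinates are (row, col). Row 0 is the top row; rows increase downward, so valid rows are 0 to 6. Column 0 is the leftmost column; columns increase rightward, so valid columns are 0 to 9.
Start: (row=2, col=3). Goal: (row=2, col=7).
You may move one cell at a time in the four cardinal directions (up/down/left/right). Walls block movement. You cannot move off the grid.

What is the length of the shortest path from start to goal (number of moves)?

Answer: Shortest path length: 6

Derivation:
BFS from (row=2, col=3) until reaching (row=2, col=7):
  Distance 0: (row=2, col=3)
  Distance 1: (row=1, col=3), (row=2, col=2), (row=3, col=3)
  Distance 2: (row=0, col=3), (row=1, col=2), (row=1, col=4), (row=2, col=1), (row=3, col=2), (row=4, col=3)
  Distance 3: (row=0, col=2), (row=0, col=4), (row=1, col=1), (row=1, col=5), (row=2, col=0), (row=3, col=1), (row=4, col=2), (row=4, col=4), (row=5, col=3)
  Distance 4: (row=0, col=1), (row=0, col=5), (row=1, col=6), (row=2, col=5), (row=3, col=0), (row=4, col=1), (row=4, col=5), (row=5, col=2), (row=5, col=4), (row=6, col=3)
  Distance 5: (row=0, col=6), (row=1, col=7), (row=2, col=6), (row=3, col=5), (row=4, col=0), (row=4, col=6), (row=5, col=1), (row=5, col=5), (row=6, col=2), (row=6, col=4)
  Distance 6: (row=0, col=7), (row=1, col=8), (row=2, col=7), (row=3, col=6), (row=4, col=7), (row=5, col=0), (row=5, col=6), (row=6, col=1), (row=6, col=5)  <- goal reached here
One shortest path (6 moves): (row=2, col=3) -> (row=1, col=3) -> (row=1, col=4) -> (row=1, col=5) -> (row=1, col=6) -> (row=1, col=7) -> (row=2, col=7)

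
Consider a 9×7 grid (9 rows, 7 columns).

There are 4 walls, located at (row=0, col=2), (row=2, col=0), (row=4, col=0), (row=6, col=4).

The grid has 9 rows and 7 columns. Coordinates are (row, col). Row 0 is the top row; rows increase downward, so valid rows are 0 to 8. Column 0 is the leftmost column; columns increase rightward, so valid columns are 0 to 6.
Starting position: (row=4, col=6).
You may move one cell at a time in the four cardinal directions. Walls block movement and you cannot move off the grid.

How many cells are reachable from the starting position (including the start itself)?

BFS flood-fill from (row=4, col=6):
  Distance 0: (row=4, col=6)
  Distance 1: (row=3, col=6), (row=4, col=5), (row=5, col=6)
  Distance 2: (row=2, col=6), (row=3, col=5), (row=4, col=4), (row=5, col=5), (row=6, col=6)
  Distance 3: (row=1, col=6), (row=2, col=5), (row=3, col=4), (row=4, col=3), (row=5, col=4), (row=6, col=5), (row=7, col=6)
  Distance 4: (row=0, col=6), (row=1, col=5), (row=2, col=4), (row=3, col=3), (row=4, col=2), (row=5, col=3), (row=7, col=5), (row=8, col=6)
  Distance 5: (row=0, col=5), (row=1, col=4), (row=2, col=3), (row=3, col=2), (row=4, col=1), (row=5, col=2), (row=6, col=3), (row=7, col=4), (row=8, col=5)
  Distance 6: (row=0, col=4), (row=1, col=3), (row=2, col=2), (row=3, col=1), (row=5, col=1), (row=6, col=2), (row=7, col=3), (row=8, col=4)
  Distance 7: (row=0, col=3), (row=1, col=2), (row=2, col=1), (row=3, col=0), (row=5, col=0), (row=6, col=1), (row=7, col=2), (row=8, col=3)
  Distance 8: (row=1, col=1), (row=6, col=0), (row=7, col=1), (row=8, col=2)
  Distance 9: (row=0, col=1), (row=1, col=0), (row=7, col=0), (row=8, col=1)
  Distance 10: (row=0, col=0), (row=8, col=0)
Total reachable: 59 (grid has 59 open cells total)

Answer: Reachable cells: 59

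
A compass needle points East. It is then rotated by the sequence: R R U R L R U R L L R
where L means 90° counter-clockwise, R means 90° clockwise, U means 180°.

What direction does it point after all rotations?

Start: East
  R (right (90° clockwise)) -> South
  R (right (90° clockwise)) -> West
  U (U-turn (180°)) -> East
  R (right (90° clockwise)) -> South
  L (left (90° counter-clockwise)) -> East
  R (right (90° clockwise)) -> South
  U (U-turn (180°)) -> North
  R (right (90° clockwise)) -> East
  L (left (90° counter-clockwise)) -> North
  L (left (90° counter-clockwise)) -> West
  R (right (90° clockwise)) -> North
Final: North

Answer: Final heading: North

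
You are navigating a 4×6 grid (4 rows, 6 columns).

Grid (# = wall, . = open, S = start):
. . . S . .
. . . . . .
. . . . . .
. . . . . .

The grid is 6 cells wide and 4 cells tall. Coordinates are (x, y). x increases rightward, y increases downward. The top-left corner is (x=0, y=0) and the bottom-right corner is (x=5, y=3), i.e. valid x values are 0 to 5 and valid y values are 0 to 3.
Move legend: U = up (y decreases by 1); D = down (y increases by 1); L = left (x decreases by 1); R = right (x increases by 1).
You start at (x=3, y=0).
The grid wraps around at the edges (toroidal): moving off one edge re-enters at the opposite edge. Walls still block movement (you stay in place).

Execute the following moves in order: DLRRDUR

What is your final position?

Start: (x=3, y=0)
  D (down): (x=3, y=0) -> (x=3, y=1)
  L (left): (x=3, y=1) -> (x=2, y=1)
  R (right): (x=2, y=1) -> (x=3, y=1)
  R (right): (x=3, y=1) -> (x=4, y=1)
  D (down): (x=4, y=1) -> (x=4, y=2)
  U (up): (x=4, y=2) -> (x=4, y=1)
  R (right): (x=4, y=1) -> (x=5, y=1)
Final: (x=5, y=1)

Answer: Final position: (x=5, y=1)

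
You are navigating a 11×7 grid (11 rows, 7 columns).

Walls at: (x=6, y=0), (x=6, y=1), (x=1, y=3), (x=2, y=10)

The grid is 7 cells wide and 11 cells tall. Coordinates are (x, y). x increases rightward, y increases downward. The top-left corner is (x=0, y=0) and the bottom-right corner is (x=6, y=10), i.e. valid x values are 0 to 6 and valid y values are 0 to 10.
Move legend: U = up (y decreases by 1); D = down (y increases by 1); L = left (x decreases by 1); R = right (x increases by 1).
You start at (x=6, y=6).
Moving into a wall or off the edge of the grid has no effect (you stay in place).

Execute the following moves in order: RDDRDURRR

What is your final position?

Start: (x=6, y=6)
  R (right): blocked, stay at (x=6, y=6)
  D (down): (x=6, y=6) -> (x=6, y=7)
  D (down): (x=6, y=7) -> (x=6, y=8)
  R (right): blocked, stay at (x=6, y=8)
  D (down): (x=6, y=8) -> (x=6, y=9)
  U (up): (x=6, y=9) -> (x=6, y=8)
  [×3]R (right): blocked, stay at (x=6, y=8)
Final: (x=6, y=8)

Answer: Final position: (x=6, y=8)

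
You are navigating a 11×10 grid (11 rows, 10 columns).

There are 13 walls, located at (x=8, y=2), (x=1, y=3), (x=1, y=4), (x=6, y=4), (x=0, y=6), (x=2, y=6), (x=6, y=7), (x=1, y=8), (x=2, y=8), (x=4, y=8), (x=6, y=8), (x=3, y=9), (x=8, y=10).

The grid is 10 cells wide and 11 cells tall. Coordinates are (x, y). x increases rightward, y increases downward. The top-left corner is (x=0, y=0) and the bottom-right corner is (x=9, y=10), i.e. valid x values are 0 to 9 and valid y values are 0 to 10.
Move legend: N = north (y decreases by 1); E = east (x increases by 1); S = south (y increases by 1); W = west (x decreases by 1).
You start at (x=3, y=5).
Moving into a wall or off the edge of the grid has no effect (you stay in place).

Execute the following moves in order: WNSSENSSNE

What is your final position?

Answer: Final position: (x=4, y=5)

Derivation:
Start: (x=3, y=5)
  W (west): (x=3, y=5) -> (x=2, y=5)
  N (north): (x=2, y=5) -> (x=2, y=4)
  S (south): (x=2, y=4) -> (x=2, y=5)
  S (south): blocked, stay at (x=2, y=5)
  E (east): (x=2, y=5) -> (x=3, y=5)
  N (north): (x=3, y=5) -> (x=3, y=4)
  S (south): (x=3, y=4) -> (x=3, y=5)
  S (south): (x=3, y=5) -> (x=3, y=6)
  N (north): (x=3, y=6) -> (x=3, y=5)
  E (east): (x=3, y=5) -> (x=4, y=5)
Final: (x=4, y=5)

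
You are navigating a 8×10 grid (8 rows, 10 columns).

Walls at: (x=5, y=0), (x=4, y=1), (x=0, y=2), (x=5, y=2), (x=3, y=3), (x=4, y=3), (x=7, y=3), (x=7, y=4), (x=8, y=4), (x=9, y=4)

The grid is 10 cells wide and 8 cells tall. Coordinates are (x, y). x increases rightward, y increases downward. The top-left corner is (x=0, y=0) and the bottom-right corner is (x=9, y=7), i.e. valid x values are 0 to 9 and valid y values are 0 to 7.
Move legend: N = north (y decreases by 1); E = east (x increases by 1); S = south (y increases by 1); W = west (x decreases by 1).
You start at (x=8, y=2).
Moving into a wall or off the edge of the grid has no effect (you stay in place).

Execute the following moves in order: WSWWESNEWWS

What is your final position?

Start: (x=8, y=2)
  W (west): (x=8, y=2) -> (x=7, y=2)
  S (south): blocked, stay at (x=7, y=2)
  W (west): (x=7, y=2) -> (x=6, y=2)
  W (west): blocked, stay at (x=6, y=2)
  E (east): (x=6, y=2) -> (x=7, y=2)
  S (south): blocked, stay at (x=7, y=2)
  N (north): (x=7, y=2) -> (x=7, y=1)
  E (east): (x=7, y=1) -> (x=8, y=1)
  W (west): (x=8, y=1) -> (x=7, y=1)
  W (west): (x=7, y=1) -> (x=6, y=1)
  S (south): (x=6, y=1) -> (x=6, y=2)
Final: (x=6, y=2)

Answer: Final position: (x=6, y=2)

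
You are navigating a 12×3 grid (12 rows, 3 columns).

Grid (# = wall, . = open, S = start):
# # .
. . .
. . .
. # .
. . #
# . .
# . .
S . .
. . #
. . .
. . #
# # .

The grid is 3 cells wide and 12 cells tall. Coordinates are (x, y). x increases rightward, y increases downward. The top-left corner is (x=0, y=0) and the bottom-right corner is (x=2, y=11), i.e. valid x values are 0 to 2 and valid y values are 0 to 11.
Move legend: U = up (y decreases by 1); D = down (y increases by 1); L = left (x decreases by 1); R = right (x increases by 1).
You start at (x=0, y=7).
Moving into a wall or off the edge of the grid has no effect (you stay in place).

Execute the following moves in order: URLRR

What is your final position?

Answer: Final position: (x=2, y=7)

Derivation:
Start: (x=0, y=7)
  U (up): blocked, stay at (x=0, y=7)
  R (right): (x=0, y=7) -> (x=1, y=7)
  L (left): (x=1, y=7) -> (x=0, y=7)
  R (right): (x=0, y=7) -> (x=1, y=7)
  R (right): (x=1, y=7) -> (x=2, y=7)
Final: (x=2, y=7)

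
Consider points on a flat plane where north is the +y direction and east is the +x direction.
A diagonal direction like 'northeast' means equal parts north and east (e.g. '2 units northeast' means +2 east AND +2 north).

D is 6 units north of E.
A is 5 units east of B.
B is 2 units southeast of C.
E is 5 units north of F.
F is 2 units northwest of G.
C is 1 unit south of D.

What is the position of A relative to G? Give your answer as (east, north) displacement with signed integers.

Place G at the origin (east=0, north=0).
  F is 2 units northwest of G: delta (east=-2, north=+2); F at (east=-2, north=2).
  E is 5 units north of F: delta (east=+0, north=+5); E at (east=-2, north=7).
  D is 6 units north of E: delta (east=+0, north=+6); D at (east=-2, north=13).
  C is 1 unit south of D: delta (east=+0, north=-1); C at (east=-2, north=12).
  B is 2 units southeast of C: delta (east=+2, north=-2); B at (east=0, north=10).
  A is 5 units east of B: delta (east=+5, north=+0); A at (east=5, north=10).
Therefore A relative to G: (east=5, north=10).

Answer: A is at (east=5, north=10) relative to G.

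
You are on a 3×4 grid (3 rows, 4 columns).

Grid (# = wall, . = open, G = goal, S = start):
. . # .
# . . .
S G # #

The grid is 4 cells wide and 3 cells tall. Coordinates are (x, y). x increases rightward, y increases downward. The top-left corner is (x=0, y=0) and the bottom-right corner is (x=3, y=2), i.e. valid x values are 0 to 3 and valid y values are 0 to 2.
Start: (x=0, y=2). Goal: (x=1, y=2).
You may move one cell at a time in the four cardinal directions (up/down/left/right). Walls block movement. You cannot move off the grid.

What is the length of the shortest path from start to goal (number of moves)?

Answer: Shortest path length: 1

Derivation:
BFS from (x=0, y=2) until reaching (x=1, y=2):
  Distance 0: (x=0, y=2)
  Distance 1: (x=1, y=2)  <- goal reached here
One shortest path (1 moves): (x=0, y=2) -> (x=1, y=2)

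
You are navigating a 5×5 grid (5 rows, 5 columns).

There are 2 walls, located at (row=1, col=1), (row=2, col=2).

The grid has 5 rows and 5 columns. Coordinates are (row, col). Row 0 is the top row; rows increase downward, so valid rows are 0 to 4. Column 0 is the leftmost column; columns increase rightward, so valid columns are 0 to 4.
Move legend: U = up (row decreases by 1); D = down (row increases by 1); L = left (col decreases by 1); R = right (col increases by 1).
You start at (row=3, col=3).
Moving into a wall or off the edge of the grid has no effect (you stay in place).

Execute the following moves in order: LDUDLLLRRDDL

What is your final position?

Start: (row=3, col=3)
  L (left): (row=3, col=3) -> (row=3, col=2)
  D (down): (row=3, col=2) -> (row=4, col=2)
  U (up): (row=4, col=2) -> (row=3, col=2)
  D (down): (row=3, col=2) -> (row=4, col=2)
  L (left): (row=4, col=2) -> (row=4, col=1)
  L (left): (row=4, col=1) -> (row=4, col=0)
  L (left): blocked, stay at (row=4, col=0)
  R (right): (row=4, col=0) -> (row=4, col=1)
  R (right): (row=4, col=1) -> (row=4, col=2)
  D (down): blocked, stay at (row=4, col=2)
  D (down): blocked, stay at (row=4, col=2)
  L (left): (row=4, col=2) -> (row=4, col=1)
Final: (row=4, col=1)

Answer: Final position: (row=4, col=1)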